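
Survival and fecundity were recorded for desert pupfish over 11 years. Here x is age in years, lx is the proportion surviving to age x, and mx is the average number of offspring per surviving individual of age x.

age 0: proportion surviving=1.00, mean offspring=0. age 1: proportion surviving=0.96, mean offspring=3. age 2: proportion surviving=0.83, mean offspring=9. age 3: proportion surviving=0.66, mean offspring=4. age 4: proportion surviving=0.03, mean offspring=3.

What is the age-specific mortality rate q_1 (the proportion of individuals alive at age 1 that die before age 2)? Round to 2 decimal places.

q_1 = (l_1 − l_2) / l_1 = (0.96 − 0.83) / 0.96
     = 0.13 / 0.96 = 0.135417… → 0.14

0.14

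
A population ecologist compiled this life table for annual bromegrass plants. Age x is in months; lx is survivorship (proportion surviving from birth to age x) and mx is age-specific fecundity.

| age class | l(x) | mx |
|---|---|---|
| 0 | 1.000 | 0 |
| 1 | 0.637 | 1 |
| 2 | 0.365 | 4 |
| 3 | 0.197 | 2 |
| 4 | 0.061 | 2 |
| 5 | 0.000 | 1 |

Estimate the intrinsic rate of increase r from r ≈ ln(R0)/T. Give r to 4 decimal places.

0.4802

R0 = Σ lx·mx = 0 + 0.637 + 1.46 + 0.394 + 0.122 + 0 = 2.613
Σ x·lx·mx = 5.227; T = 5.227/2.613 = 2.00038…
r ≈ ln(R0)/T = ln(2.613)/2.00038… = 0.480158… → 0.4802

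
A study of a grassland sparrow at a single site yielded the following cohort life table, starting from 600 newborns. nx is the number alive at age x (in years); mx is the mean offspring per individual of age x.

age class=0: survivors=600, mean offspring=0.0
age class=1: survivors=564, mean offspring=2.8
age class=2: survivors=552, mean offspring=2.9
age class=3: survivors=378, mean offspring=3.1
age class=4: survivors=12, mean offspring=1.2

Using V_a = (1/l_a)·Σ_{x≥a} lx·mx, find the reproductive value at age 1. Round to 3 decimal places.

7.741

lx = nx/n0 = nx/600: 1, 0.94, 0.92, 0.63, 0.02
lx·mx for x ≥ 1: 2.632, 2.668, 1.953, 0.024 → sum = 7.277
V_1 = 7.277 / l_1 = 7.277 / 0.94 = 7.741489… → 7.741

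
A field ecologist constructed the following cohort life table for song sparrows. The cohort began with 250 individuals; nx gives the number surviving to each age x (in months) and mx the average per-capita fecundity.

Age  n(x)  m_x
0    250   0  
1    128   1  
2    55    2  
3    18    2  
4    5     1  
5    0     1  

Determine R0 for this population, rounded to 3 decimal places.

lx = nx/n0 = nx/250: 1, 0.512, 0.22, 0.072, 0.02, 0
lx·mx by age: 0, 0.512, 0.44, 0.144, 0.02, 0
R0 = Σ lx·mx = 1.116 → 1.116

1.116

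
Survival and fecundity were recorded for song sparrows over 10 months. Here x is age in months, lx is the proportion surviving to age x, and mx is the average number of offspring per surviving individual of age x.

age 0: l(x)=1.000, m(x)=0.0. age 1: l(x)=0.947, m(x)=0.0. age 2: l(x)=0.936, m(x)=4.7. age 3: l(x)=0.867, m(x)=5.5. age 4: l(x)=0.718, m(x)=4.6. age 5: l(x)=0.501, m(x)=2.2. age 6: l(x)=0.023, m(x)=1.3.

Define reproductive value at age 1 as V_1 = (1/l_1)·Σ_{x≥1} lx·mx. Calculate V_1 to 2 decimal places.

14.36

lx·mx for x ≥ 1: 0, 4.3992, 4.7685, 3.3028, 1.1022, 0.0299 → sum = 13.6026
V_1 = 13.6026 / l_1 = 13.6026 / 0.947 = 14.363886… → 14.36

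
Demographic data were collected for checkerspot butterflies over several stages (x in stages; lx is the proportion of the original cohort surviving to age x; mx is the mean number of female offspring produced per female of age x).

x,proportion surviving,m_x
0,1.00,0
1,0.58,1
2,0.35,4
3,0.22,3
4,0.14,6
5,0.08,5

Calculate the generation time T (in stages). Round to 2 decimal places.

2.76

lx·mx: 0, 0.58, 1.4, 0.66, 0.84, 0.4 → R0 = 3.88
x·lx·mx: 0, 0.58, 2.8, 1.98, 3.36, 2 → Σ = 10.72
T = 10.72 / 3.88 = 2.762887… → 2.76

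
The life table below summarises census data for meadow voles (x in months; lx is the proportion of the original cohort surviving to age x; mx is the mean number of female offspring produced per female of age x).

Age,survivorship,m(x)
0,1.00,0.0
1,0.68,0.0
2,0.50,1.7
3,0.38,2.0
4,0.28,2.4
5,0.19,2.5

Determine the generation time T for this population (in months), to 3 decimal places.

lx·mx: 0, 0, 0.85, 0.76, 0.672, 0.475 → R0 = 2.757
x·lx·mx: 0, 0, 1.7, 2.28, 2.688, 2.375 → Σ = 9.043
T = 9.043 / 2.757 = 3.280015… → 3.280

3.280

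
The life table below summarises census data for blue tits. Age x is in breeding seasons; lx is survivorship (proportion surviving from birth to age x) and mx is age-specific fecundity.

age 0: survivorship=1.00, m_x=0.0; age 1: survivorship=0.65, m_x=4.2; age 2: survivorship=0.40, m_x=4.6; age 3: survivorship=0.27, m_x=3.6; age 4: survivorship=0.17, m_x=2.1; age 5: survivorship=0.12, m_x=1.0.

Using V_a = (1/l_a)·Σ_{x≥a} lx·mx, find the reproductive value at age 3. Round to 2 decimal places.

5.37

lx·mx for x ≥ 3: 0.972, 0.357, 0.12 → sum = 1.449
V_3 = 1.449 / l_3 = 1.449 / 0.27 = 5.366667… → 5.37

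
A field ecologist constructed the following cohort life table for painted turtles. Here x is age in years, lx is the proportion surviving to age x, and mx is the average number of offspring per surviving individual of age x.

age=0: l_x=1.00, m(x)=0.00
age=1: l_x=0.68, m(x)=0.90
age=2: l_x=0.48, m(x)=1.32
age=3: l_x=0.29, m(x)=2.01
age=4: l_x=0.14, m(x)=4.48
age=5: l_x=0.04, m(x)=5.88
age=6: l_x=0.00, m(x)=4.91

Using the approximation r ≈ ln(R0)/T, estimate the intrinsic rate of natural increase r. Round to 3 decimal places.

R0 = Σ lx·mx = 0 + 0.612 + 0.6336 + 0.5829 + 0.6272 + 0.2352 + 0 = 2.6909
Σ x·lx·mx = 7.3127; T = 7.3127/2.6909 = 2.71757…
r ≈ ln(R0)/T = ln(2.6909)/2.71757… = 0.36425… → 0.364

0.364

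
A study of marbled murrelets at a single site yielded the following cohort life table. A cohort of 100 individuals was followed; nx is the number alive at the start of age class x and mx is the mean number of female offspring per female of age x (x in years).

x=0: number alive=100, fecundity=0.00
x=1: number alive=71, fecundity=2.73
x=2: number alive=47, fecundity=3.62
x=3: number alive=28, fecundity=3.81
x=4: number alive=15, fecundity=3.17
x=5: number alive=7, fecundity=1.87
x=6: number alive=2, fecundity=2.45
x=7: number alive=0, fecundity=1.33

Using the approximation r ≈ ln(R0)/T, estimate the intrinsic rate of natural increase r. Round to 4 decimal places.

lx = nx/n0 = nx/100: 1, 0.71, 0.47, 0.28, 0.15, 0.07, 0.02, 0
R0 = Σ lx·mx = 0 + 1.9383 + 1.7014 + 1.0668 + 0.4755 + 0.1309 + 0.049 + 0 = 5.3619
Σ x·lx·mx = 11.392; T = 11.392/5.3619 = 2.12462…
r ≈ ln(R0)/T = ln(5.3619)/2.12462… = 0.790409… → 0.7904

0.7904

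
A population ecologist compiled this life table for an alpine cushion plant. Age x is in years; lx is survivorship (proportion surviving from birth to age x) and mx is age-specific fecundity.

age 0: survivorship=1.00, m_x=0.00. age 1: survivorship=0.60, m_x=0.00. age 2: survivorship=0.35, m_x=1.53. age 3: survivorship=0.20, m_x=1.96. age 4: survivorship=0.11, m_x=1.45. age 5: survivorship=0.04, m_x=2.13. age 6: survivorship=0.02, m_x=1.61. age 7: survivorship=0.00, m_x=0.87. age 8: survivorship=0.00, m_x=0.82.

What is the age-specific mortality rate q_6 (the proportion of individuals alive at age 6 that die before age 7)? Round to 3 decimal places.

q_6 = (l_6 − l_7) / l_6 = (0.02 − 0) / 0.02
     = 0.02 / 0.02 = 1 → 1.000

1.000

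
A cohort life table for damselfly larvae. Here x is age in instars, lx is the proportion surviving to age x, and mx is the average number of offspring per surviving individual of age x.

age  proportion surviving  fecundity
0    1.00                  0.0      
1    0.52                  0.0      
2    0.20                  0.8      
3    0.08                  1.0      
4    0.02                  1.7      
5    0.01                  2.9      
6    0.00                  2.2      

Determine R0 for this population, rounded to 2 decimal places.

0.30

lx·mx by age: 0, 0, 0.16, 0.08, 0.034, 0.029, 0
R0 = Σ lx·mx = 0.303 → 0.30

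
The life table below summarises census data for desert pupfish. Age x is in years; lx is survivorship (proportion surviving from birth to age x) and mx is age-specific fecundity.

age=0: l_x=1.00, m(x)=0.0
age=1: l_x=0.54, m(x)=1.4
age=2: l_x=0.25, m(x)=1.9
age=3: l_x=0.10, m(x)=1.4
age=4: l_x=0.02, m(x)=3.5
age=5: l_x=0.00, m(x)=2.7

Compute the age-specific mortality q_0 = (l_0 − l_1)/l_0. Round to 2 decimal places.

0.46

q_0 = (l_0 − l_1) / l_0 = (1 − 0.54) / 1
     = 0.46 / 1 = 0.46 → 0.46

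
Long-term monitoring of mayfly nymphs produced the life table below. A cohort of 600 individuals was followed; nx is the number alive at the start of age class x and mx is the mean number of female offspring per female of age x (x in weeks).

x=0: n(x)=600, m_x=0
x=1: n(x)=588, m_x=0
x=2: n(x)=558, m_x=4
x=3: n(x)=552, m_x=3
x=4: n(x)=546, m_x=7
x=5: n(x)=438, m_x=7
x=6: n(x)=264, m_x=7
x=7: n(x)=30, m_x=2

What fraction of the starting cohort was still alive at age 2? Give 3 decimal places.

0.930

l_2 = n_2/n_0 = 558/600 = 0.93 → 0.930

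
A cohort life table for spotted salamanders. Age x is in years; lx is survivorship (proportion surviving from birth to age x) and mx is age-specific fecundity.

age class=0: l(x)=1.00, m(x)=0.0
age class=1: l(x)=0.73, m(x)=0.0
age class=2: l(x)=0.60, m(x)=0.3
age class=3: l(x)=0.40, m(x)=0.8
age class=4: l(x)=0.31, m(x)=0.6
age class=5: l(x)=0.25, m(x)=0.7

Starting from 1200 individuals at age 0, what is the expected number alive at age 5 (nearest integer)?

Expected survivors = N0 · l_5 = 1200 × 0.25 = 300 → 300

300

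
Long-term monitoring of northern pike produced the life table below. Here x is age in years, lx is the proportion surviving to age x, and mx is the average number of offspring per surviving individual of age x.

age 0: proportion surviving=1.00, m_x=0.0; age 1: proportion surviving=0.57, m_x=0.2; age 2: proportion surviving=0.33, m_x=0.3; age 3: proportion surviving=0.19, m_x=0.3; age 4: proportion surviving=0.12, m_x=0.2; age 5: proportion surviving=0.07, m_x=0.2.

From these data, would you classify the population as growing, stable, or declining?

declining

R0 = Σ lx·mx = 0 + 0.114 + 0.099 + 0.057 + 0.024 + 0.014 = 0.308
R0 < 1, so the population is declining.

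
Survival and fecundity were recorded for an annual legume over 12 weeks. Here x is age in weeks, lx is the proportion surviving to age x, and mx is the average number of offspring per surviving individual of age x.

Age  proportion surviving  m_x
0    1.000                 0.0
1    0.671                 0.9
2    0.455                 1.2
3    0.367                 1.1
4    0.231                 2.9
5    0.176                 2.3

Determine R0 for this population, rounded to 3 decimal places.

2.628

lx·mx by age: 0, 0.6039, 0.546, 0.4037, 0.6699, 0.4048
R0 = Σ lx·mx = 2.6283 → 2.628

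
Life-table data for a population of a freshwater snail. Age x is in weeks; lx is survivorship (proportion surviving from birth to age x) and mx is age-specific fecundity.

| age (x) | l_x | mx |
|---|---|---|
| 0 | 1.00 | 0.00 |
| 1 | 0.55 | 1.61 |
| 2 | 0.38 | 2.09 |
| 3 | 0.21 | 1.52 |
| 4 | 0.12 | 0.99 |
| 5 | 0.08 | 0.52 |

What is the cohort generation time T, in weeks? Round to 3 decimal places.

lx·mx: 0, 0.8855, 0.7942, 0.3192, 0.1188, 0.0416 → R0 = 2.1593
x·lx·mx: 0, 0.8855, 1.5884, 0.9576, 0.4752, 0.208 → Σ = 4.1147
T = 4.1147 / 2.1593 = 1.905571… → 1.906

1.906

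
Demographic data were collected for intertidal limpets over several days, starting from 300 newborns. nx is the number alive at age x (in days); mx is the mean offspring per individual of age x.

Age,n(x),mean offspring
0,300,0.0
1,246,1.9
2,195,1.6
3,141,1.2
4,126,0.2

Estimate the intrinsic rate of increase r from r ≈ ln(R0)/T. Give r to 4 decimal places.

lx = nx/n0 = nx/300: 1, 0.82, 0.65, 0.47, 0.42
R0 = Σ lx·mx = 0 + 1.558 + 1.04 + 0.564 + 0.084 = 3.246
Σ x·lx·mx = 5.666; T = 5.666/3.246 = 1.74553…
r ≈ ln(R0)/T = ln(3.246)/1.74553… = 0.674535… → 0.6745

0.6745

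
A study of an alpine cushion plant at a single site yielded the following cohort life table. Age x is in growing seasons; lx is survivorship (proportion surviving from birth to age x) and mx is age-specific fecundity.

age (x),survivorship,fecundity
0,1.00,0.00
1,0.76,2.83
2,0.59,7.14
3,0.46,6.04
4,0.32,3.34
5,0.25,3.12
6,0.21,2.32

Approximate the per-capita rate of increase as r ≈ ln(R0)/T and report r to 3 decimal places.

R0 = Σ lx·mx = 0 + 2.1508 + 4.2126 + 2.7784 + 1.0688 + 0.78 + 0.4872 = 11.4778
Σ x·lx·mx = 30.0096; T = 30.0096/11.4778 = 2.61458…
r ≈ ln(R0)/T = ln(11.4778)/2.61458… = 0.93339… → 0.933

0.933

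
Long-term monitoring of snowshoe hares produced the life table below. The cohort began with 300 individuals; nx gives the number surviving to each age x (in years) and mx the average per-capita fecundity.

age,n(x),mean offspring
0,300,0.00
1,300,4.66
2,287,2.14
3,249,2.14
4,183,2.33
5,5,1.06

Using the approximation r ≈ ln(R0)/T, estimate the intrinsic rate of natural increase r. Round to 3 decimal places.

lx = nx/n0 = nx/300: 1, 1, 0.95667…, 0.83, 0.61, 0.01667…
R0 = Σ lx·mx = 0 + 4.66 + 2.04727… + 1.7762 + 1.4213 + 0.01767… = 9.922433…
Σ x·lx·mx = 19.856667…; T = 19.856667…/9.922433… = 2.00119…
r ≈ ln(R0)/T = ln(9.922433…)/2.00119… = 1.14672… → 1.147

1.147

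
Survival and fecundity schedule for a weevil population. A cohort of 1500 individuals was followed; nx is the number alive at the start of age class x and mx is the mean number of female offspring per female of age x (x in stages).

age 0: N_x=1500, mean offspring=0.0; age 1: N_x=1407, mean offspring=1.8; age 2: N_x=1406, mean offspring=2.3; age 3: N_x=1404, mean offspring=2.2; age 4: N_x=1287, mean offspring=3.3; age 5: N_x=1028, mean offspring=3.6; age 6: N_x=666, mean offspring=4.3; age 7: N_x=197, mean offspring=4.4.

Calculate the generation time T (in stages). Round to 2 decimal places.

lx = nx/n0 = nx/1500: 1, 0.938, 0.93733…, 0.936, 0.858, 0.68533…, 0.444, 0.13133…
lx·mx: 0, 1.6884, 2.155867…, 2.0592, 2.8314, 2.4672…, 1.9092, 0.577867… → R0 = 13.689133…
x·lx·mx: 0, 1.6884, 4.311733…, 6.1776, 11.3256, 12.336…, 11.4552, 4.045067… → Σ = 51.3396…
T = 51.3396… / 13.689133… = 3.750391… → 3.75

3.75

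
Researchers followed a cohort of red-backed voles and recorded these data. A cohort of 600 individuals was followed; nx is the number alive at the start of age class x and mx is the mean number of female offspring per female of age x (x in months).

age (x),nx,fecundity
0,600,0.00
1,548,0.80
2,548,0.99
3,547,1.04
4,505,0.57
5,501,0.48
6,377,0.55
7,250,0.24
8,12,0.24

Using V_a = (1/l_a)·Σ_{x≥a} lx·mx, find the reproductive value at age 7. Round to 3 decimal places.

lx = nx/n0 = nx/600: 1, 0.91333…, 0.91333…, 0.91167…, 0.84167…, 0.835, 0.62833…, 0.41667…, 0.02
lx·mx for x ≥ 7: 0.1…, 0.0048 → sum = 0.1048…
V_7 = 0.1048… / l_7 = 0.1048… / 0.416667… = 0.25152… → 0.252

0.252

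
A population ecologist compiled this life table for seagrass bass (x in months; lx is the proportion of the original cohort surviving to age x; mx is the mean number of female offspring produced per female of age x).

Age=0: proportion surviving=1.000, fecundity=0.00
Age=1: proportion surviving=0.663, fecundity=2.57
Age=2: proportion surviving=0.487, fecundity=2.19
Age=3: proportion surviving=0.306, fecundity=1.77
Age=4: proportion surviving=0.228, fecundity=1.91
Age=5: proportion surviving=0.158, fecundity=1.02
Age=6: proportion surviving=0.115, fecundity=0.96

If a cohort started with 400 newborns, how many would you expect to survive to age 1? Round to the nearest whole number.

265

Expected survivors = N0 · l_1 = 400 × 0.663 = 265.2 → 265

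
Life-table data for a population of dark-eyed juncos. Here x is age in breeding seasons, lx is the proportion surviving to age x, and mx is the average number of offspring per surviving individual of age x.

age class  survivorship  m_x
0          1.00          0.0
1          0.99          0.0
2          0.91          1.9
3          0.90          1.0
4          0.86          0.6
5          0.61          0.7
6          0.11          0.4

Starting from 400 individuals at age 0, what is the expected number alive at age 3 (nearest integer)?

Expected survivors = N0 · l_3 = 400 × 0.90 = 360 → 360

360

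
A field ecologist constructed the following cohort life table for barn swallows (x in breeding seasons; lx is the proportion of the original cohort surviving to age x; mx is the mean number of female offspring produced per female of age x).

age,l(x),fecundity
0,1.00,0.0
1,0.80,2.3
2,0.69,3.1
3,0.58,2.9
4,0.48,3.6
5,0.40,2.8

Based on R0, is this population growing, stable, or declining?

R0 = Σ lx·mx = 0 + 1.84 + 2.139 + 1.682 + 1.728 + 1.12 = 8.509
R0 > 1, so the population is growing.

growing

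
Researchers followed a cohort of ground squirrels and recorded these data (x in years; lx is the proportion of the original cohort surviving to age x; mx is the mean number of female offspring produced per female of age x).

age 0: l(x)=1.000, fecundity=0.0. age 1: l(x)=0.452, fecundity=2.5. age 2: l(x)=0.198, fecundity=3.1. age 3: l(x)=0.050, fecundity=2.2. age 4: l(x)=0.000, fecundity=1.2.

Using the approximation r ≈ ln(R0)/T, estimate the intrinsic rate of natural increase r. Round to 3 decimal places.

0.426

R0 = Σ lx·mx = 0 + 1.13 + 0.6138 + 0.11 + 0 = 1.8538
Σ x·lx·mx = 2.6876; T = 2.6876/1.8538 = 1.44978…
r ≈ ln(R0)/T = ln(1.8538)/1.44978… = 0.42575… → 0.426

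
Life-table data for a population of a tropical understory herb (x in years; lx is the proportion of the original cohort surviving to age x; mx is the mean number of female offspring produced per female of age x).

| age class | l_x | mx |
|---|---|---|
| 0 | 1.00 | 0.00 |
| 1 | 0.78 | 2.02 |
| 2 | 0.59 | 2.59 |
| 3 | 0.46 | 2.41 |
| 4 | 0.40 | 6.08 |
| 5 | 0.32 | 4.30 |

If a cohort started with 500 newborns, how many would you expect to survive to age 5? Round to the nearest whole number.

Expected survivors = N0 · l_5 = 500 × 0.32 = 160 → 160

160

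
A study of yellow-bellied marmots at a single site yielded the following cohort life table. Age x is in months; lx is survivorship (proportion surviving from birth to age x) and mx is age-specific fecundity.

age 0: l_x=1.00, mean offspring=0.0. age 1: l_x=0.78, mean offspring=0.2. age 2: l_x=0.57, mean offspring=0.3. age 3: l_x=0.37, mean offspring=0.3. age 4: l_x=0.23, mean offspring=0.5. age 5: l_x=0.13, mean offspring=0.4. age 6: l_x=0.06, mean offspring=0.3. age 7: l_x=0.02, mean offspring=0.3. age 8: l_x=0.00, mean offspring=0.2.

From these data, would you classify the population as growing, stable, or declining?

declining

R0 = Σ lx·mx = 0 + 0.156 + 0.171 + 0.111 + 0.115 + 0.052 + 0.018 + 0.006 + 0 = 0.629
R0 < 1, so the population is declining.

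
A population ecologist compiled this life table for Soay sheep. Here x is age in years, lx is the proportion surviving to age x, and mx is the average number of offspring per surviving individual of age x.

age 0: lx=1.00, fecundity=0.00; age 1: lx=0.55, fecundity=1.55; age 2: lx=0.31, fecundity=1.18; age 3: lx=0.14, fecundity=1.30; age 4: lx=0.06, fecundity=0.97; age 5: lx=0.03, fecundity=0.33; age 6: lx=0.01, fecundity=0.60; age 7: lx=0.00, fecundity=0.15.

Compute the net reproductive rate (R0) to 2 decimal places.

lx·mx by age: 0, 0.8525, 0.3658, 0.182, 0.0582, 0.0099, 0.006, 0
R0 = Σ lx·mx = 1.4744 → 1.47

1.47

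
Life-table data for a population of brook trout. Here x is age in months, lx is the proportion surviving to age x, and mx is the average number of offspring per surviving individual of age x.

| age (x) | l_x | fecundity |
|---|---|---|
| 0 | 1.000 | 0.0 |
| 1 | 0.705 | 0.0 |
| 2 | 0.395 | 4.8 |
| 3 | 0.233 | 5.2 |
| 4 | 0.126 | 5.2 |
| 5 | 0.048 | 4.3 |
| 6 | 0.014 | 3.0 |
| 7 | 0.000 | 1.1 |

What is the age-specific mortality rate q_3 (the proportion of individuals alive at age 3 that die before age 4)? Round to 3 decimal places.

0.459

q_3 = (l_3 − l_4) / l_3 = (0.233 − 0.126) / 0.233
     = 0.107 / 0.233 = 0.459227… → 0.459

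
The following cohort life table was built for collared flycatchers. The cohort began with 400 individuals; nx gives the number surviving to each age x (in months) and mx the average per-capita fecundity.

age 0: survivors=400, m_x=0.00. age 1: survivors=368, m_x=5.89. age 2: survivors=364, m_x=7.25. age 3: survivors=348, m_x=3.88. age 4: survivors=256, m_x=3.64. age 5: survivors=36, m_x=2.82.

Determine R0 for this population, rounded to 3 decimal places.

17.975

lx = nx/n0 = nx/400: 1, 0.92, 0.91, 0.87, 0.64, 0.09
lx·mx by age: 0, 5.4188, 6.5975, 3.3756, 2.3296, 0.2538
R0 = Σ lx·mx = 17.9753 → 17.975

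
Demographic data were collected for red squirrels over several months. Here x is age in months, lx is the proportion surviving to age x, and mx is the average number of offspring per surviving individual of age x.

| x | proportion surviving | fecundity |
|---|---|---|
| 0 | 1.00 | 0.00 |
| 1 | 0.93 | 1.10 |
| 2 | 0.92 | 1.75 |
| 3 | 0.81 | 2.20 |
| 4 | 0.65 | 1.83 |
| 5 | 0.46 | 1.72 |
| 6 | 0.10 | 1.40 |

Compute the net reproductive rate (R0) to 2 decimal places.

lx·mx by age: 0, 1.023, 1.61, 1.782, 1.1895, 0.7912, 0.14
R0 = Σ lx·mx = 6.5357 → 6.54

6.54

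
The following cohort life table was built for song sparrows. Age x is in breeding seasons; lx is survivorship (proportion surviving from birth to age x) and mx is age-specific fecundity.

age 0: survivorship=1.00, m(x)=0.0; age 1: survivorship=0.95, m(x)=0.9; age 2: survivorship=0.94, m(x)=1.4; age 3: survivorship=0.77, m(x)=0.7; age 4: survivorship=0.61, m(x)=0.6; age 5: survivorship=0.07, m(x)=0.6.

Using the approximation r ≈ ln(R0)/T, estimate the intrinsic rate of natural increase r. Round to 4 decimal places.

R0 = Σ lx·mx = 0 + 0.855 + 1.316 + 0.539 + 0.366 + 0.042 = 3.118
Σ x·lx·mx = 6.778; T = 6.778/3.118 = 2.17383…
r ≈ ln(R0)/T = ln(3.118)/2.17383… = 0.523128… → 0.5231

0.5231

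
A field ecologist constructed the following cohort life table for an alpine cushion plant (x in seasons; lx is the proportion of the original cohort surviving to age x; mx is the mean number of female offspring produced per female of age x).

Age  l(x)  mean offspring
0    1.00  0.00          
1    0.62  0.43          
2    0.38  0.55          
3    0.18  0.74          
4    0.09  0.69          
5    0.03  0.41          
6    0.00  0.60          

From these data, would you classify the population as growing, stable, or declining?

R0 = Σ lx·mx = 0 + 0.2666 + 0.209 + 0.1332 + 0.0621 + 0.0123 + 0 = 0.6832
R0 < 1, so the population is declining.

declining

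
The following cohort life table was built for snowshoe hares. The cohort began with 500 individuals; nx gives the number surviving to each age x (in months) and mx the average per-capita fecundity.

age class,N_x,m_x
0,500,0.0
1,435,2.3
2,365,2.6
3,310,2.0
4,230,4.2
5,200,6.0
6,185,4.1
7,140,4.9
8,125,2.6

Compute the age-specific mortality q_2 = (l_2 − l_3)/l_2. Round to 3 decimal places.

0.151

lx = nx/n0 = nx/500: 1, 0.87, 0.73, 0.62, 0.46, 0.4, 0.37, 0.28, 0.25
q_2 = (l_2 − l_3) / l_2 = (0.73 − 0.62) / 0.73
     = 0.11 / 0.73 = 0.150685… → 0.151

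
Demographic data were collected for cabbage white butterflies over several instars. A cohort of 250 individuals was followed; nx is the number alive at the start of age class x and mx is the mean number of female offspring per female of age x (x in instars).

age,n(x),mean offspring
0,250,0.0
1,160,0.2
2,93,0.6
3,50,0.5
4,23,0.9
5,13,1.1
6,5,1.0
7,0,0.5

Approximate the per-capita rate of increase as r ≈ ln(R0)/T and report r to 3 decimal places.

lx = nx/n0 = nx/250: 1, 0.64, 0.372, 0.2, 0.092, 0.052, 0.02, 0
R0 = Σ lx·mx = 0 + 0.128 + 0.2232 + 0.1 + 0.0828 + 0.0572 + 0.02 + 0 = 0.6112
Σ x·lx·mx = 1.6116; T = 1.6116/0.6112 = 2.63678…
r ≈ ln(R0)/T = ln(0.6112)/2.63678… = -0.18672… → -0.187

-0.187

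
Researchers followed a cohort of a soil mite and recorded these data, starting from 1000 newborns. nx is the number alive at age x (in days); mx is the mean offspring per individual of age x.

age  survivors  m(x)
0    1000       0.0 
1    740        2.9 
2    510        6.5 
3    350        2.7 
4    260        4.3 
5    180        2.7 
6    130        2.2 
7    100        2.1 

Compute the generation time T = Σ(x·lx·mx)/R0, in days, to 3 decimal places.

2.551

lx = nx/n0 = nx/1000: 1, 0.74, 0.51, 0.35, 0.26, 0.18, 0.13, 0.1
lx·mx: 0, 2.146, 3.315, 0.945, 1.118, 0.486, 0.286, 0.21 → R0 = 8.506
x·lx·mx: 0, 2.146, 6.63, 2.835, 4.472, 2.43, 1.716, 1.47 → Σ = 21.699
T = 21.699 / 8.506 = 2.551023… → 2.551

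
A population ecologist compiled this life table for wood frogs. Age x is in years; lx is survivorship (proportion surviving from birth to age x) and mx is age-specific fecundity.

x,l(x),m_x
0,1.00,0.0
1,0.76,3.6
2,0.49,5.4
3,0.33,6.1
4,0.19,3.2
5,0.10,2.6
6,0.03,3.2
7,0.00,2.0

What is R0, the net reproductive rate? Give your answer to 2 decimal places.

8.36

lx·mx by age: 0, 2.736, 2.646, 2.013, 0.608, 0.26, 0.096, 0
R0 = Σ lx·mx = 8.359 → 8.36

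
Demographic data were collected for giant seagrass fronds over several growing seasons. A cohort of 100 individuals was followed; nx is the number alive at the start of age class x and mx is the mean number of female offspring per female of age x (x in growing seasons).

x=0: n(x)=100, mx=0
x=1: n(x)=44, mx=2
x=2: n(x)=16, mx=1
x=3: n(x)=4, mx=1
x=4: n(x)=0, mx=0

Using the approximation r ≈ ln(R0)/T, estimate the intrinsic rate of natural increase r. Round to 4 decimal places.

0.0630

lx = nx/n0 = nx/100: 1, 0.44, 0.16, 0.04, 0
R0 = Σ lx·mx = 0 + 0.88 + 0.16 + 0.04 + 0 = 1.08
Σ x·lx·mx = 1.32; T = 1.32/1.08 = 1.22222…
r ≈ ln(R0)/T = ln(1.08)/1.22222… = 0.062968… → 0.0630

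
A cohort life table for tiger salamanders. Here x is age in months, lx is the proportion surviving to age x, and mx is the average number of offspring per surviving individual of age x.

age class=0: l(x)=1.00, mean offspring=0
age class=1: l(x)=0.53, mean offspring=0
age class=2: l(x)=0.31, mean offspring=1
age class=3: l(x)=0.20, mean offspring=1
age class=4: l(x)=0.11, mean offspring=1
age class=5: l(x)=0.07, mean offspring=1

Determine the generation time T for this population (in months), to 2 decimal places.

2.91

lx·mx: 0, 0, 0.31, 0.2, 0.11, 0.07 → R0 = 0.69
x·lx·mx: 0, 0, 0.62, 0.6, 0.44, 0.35 → Σ = 2.01
T = 2.01 / 0.69 = 2.913043… → 2.91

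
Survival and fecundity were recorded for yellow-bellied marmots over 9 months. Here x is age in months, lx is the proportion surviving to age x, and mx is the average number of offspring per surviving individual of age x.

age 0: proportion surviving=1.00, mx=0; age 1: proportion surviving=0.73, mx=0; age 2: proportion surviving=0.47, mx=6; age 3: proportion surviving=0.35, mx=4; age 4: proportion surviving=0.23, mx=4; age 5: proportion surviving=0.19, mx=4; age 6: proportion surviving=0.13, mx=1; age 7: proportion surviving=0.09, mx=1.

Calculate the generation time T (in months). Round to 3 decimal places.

lx·mx: 0, 0, 2.82, 1.4, 0.92, 0.76, 0.13, 0.09 → R0 = 6.12
x·lx·mx: 0, 0, 5.64, 4.2, 3.68, 3.8, 0.78, 0.63 → Σ = 18.73
T = 18.73 / 6.12 = 3.060458… → 3.060

3.060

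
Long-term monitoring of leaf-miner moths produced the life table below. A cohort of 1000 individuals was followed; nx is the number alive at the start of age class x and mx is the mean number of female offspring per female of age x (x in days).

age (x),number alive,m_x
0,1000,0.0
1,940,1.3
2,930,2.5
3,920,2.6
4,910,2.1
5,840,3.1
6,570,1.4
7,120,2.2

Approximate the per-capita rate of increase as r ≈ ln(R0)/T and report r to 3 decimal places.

lx = nx/n0 = nx/1000: 1, 0.94, 0.93, 0.92, 0.91, 0.84, 0.57, 0.12
R0 = Σ lx·mx = 0 + 1.222 + 2.325 + 2.392 + 1.911 + 2.604 + 0.798 + 0.264 = 11.516
Σ x·lx·mx = 40.348; T = 40.348/11.516 = 3.50365…
r ≈ ln(R0)/T = ln(11.516)/3.50365… = 0.69748… → 0.697

0.697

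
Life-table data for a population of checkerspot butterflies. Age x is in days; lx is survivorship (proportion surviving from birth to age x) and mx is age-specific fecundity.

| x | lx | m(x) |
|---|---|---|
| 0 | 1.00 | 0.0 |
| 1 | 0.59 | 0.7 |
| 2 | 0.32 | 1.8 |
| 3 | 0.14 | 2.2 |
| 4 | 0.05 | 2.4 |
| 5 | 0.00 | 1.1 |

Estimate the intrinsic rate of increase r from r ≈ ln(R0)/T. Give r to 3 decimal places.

0.166

R0 = Σ lx·mx = 0 + 0.413 + 0.576 + 0.308 + 0.12 + 0 = 1.417
Σ x·lx·mx = 2.969; T = 2.969/1.417 = 2.09527…
r ≈ ln(R0)/T = ln(1.417)/2.09527… = 0.16635… → 0.166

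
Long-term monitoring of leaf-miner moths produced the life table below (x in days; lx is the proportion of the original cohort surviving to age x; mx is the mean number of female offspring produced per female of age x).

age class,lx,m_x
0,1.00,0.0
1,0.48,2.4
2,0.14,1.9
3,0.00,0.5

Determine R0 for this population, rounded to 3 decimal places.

lx·mx by age: 0, 1.152, 0.266, 0
R0 = Σ lx·mx = 1.418 → 1.418

1.418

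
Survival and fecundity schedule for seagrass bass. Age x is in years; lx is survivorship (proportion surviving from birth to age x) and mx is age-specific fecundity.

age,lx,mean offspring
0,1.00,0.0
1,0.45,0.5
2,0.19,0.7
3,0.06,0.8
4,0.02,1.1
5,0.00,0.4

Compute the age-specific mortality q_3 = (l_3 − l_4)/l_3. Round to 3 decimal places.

q_3 = (l_3 − l_4) / l_3 = (0.06 − 0.02) / 0.06
     = 0.04 / 0.06 = 0.666667… → 0.667

0.667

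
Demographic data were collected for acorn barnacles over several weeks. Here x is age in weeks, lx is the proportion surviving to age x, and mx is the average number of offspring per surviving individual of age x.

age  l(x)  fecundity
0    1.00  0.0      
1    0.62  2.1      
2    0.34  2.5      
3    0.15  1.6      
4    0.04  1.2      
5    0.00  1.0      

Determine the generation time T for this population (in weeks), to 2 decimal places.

1.60

lx·mx: 0, 1.302, 0.85, 0.24, 0.048, 0 → R0 = 2.44
x·lx·mx: 0, 1.302, 1.7, 0.72, 0.192, 0 → Σ = 3.914
T = 3.914 / 2.44 = 1.604098… → 1.60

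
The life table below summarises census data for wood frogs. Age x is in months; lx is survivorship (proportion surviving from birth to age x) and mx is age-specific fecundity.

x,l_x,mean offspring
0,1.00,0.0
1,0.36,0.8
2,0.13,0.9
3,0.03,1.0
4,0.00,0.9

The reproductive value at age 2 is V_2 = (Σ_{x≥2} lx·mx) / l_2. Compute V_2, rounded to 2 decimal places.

lx·mx for x ≥ 2: 0.117, 0.03, 0 → sum = 0.147
V_2 = 0.147 / l_2 = 0.147 / 0.13 = 1.130769… → 1.13

1.13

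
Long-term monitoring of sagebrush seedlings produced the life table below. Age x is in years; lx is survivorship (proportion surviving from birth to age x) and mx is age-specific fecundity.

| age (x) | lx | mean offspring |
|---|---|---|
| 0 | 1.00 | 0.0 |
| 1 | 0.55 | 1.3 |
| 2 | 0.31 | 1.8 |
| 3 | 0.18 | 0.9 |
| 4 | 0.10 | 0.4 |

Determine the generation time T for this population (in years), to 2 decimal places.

1.68

lx·mx: 0, 0.715, 0.558, 0.162, 0.04 → R0 = 1.475
x·lx·mx: 0, 0.715, 1.116, 0.486, 0.16 → Σ = 2.477
T = 2.477 / 1.475 = 1.679322… → 1.68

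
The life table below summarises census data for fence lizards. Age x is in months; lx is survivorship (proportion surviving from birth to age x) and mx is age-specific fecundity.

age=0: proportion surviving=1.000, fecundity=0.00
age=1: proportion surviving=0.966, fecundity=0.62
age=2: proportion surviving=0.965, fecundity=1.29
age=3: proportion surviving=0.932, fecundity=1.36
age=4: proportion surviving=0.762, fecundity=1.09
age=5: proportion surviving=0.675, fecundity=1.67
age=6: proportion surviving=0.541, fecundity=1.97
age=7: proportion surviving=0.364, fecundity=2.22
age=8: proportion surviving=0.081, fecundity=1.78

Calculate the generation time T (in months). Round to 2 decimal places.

4.10

lx·mx: 0, 0.59892, 1.24485, 1.26752, 0.83058, 1.12725, 1.06577, 0.80808, 0.14418 → R0 = 7.08715
x·lx·mx: 0, 0.59892, 2.4897, 3.80256, 3.32232, 5.63625, 6.39462, 5.65656, 1.15344 → Σ = 29.05437
T = 29.05437 / 7.08715 = 4.099584… → 4.10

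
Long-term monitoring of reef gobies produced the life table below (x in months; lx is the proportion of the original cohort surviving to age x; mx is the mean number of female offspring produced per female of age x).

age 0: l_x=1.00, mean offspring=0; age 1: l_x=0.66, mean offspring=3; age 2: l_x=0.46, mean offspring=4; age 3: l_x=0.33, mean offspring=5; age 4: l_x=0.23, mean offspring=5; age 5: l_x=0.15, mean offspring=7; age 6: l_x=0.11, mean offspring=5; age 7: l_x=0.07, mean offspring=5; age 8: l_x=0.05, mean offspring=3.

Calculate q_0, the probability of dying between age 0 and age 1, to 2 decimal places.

0.34

q_0 = (l_0 − l_1) / l_0 = (1 − 0.66) / 1
     = 0.34 / 1 = 0.34 → 0.34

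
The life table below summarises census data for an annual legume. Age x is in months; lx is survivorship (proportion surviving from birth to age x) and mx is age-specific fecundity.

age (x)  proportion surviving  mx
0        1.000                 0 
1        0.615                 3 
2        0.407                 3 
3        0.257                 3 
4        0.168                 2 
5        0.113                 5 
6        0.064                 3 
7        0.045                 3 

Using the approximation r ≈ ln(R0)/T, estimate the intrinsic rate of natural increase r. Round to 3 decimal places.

R0 = Σ lx·mx = 0 + 1.845 + 1.221 + 0.771 + 0.336 + 0.565 + 0.192 + 0.135 = 5.065
Σ x·lx·mx = 12.866; T = 12.866/5.065 = 2.54018…
r ≈ ln(R0)/T = ln(5.065)/2.54018… = 0.63868… → 0.639

0.639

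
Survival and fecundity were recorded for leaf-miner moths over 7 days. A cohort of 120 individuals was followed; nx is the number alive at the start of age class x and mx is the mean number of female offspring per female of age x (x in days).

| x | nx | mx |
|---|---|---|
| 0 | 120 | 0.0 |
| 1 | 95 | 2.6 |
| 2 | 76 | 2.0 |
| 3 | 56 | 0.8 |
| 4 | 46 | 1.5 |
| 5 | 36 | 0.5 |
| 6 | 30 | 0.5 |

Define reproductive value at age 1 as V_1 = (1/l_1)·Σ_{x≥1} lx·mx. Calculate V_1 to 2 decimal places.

lx = nx/n0 = nx/120: 1, 0.79167…, 0.63333…, 0.46667…, 0.38333…, 0.3, 0.25
lx·mx for x ≥ 1: 2.058333…, 1.266667…, 0.373333…, 0.575…, 0.15, 0.125 → sum = 4.548333…
V_1 = 4.548333… / l_1 = 4.548333… / 0.791667… = 5.745263… → 5.75

5.75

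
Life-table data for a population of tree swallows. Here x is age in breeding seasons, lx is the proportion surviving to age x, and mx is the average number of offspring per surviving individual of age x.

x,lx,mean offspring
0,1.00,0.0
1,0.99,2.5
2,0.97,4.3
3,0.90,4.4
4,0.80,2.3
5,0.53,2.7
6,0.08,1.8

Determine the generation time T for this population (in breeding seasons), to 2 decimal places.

lx·mx: 0, 2.475, 4.171, 3.96, 1.84, 1.431, 0.144 → R0 = 14.021
x·lx·mx: 0, 2.475, 8.342, 11.88, 7.36, 7.155, 0.864 → Σ = 38.076
T = 38.076 / 14.021 = 2.715641… → 2.72

2.72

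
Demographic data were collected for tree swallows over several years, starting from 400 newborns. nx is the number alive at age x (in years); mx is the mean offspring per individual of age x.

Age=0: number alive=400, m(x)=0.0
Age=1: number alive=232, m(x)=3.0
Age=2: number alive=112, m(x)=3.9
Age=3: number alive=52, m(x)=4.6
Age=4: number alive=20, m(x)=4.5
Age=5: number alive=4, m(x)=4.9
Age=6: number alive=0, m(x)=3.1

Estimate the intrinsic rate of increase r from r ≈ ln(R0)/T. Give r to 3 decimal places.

0.707

lx = nx/n0 = nx/400: 1, 0.58, 0.28, 0.13, 0.05, 0.01, 0
R0 = Σ lx·mx = 0 + 1.74 + 1.092 + 0.598 + 0.225 + 0.049 + 0 = 3.704
Σ x·lx·mx = 6.863; T = 6.863/3.704 = 1.85286…
r ≈ ln(R0)/T = ln(3.704)/1.85286… = 0.7067… → 0.707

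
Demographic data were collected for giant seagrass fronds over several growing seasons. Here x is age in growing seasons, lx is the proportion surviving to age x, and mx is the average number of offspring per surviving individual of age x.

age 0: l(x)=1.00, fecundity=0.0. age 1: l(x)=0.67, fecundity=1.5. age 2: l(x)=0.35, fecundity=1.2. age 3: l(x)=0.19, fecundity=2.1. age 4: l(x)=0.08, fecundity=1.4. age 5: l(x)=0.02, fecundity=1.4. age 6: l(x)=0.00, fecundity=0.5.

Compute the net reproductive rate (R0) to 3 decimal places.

lx·mx by age: 0, 1.005, 0.42, 0.399, 0.112, 0.028, 0
R0 = Σ lx·mx = 1.964 → 1.964

1.964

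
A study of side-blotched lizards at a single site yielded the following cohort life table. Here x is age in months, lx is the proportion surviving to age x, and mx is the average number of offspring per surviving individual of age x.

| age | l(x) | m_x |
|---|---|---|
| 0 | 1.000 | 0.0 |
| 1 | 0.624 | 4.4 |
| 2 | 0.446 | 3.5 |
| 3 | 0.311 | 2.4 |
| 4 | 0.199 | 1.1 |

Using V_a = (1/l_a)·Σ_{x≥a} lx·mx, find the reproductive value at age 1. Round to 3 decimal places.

lx·mx for x ≥ 1: 2.7456, 1.561, 0.7464, 0.2189 → sum = 5.2719
V_1 = 5.2719 / l_1 = 5.2719 / 0.624 = 8.448558… → 8.449

8.449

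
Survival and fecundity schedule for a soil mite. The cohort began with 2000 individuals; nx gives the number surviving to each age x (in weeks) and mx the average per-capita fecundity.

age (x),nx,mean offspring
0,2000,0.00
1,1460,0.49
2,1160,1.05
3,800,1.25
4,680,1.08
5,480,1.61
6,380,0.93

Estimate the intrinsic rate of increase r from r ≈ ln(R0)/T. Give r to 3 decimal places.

lx = nx/n0 = nx/2000: 1, 0.73, 0.58, 0.4, 0.34, 0.24, 0.19
R0 = Σ lx·mx = 0 + 0.3577 + 0.609 + 0.5 + 0.3672 + 0.3864 + 0.1767 = 2.397
Σ x·lx·mx = 7.5367; T = 7.5367/2.397 = 3.14422…
r ≈ ln(R0)/T = ln(2.397)/3.14422… = 0.27804… → 0.278

0.278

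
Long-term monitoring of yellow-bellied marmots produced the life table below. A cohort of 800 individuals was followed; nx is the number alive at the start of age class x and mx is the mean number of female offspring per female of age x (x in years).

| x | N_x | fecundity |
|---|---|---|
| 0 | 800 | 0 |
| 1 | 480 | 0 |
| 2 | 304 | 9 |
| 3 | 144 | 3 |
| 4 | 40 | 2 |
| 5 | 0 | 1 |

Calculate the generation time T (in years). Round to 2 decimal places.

2.18

lx = nx/n0 = nx/800: 1, 0.6, 0.38, 0.18, 0.05, 0
lx·mx: 0, 0, 3.42, 0.54, 0.1, 0 → R0 = 4.06
x·lx·mx: 0, 0, 6.84, 1.62, 0.4, 0 → Σ = 8.86
T = 8.86 / 4.06 = 2.182266… → 2.18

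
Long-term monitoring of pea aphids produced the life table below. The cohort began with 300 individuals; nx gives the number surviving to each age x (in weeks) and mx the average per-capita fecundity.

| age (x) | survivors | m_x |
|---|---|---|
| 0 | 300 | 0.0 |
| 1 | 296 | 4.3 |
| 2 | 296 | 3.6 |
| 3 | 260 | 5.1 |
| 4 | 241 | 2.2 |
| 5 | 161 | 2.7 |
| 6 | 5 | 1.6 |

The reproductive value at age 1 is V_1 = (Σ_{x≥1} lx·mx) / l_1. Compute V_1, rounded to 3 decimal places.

lx = nx/n0 = nx/300: 1, 0.98667…, 0.98667…, 0.86667…, 0.80333…, 0.53667…, 0.01667…
lx·mx for x ≥ 1: 4.242667…, 3.552…, 4.42…, 1.767333…, 1.449…, 0.026667… → sum = 15.457667…
V_1 = 15.457667… / l_1 = 15.457667… / 0.986667… = 15.666554… → 15.667

15.667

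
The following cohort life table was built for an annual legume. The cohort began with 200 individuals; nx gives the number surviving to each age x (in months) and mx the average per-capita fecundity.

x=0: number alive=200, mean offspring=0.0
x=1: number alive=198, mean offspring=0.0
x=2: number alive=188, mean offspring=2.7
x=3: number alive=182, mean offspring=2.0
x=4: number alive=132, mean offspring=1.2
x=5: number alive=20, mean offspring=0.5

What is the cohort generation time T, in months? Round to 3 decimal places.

lx = nx/n0 = nx/200: 1, 0.99, 0.94, 0.91, 0.66, 0.1
lx·mx: 0, 0, 2.538, 1.82, 0.792, 0.05 → R0 = 5.2
x·lx·mx: 0, 0, 5.076, 5.46, 3.168, 0.25 → Σ = 13.954
T = 13.954 / 5.2 = 2.683462… → 2.683

2.683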